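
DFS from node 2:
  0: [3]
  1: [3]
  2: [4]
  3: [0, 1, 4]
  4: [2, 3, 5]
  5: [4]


Visit 2, push [4]
Visit 4, push [5, 3]
Visit 3, push [1, 0]
Visit 0, push []
Visit 1, push []
Visit 5, push []

DFS order: [2, 4, 3, 0, 1, 5]


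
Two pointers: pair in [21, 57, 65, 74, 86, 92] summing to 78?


lo=0(21)+hi=5(92)=113
lo=0(21)+hi=4(86)=107
lo=0(21)+hi=3(74)=95
lo=0(21)+hi=2(65)=86
lo=0(21)+hi=1(57)=78

Yes: 21+57=78


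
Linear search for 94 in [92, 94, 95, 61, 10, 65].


i=0: 92!=94
i=1: 94==94 found!

Found at 1, 2 comps


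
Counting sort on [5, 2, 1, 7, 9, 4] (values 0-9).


Input: [5, 2, 1, 7, 9, 4]
Counts: [0, 1, 1, 0, 1, 1, 0, 1, 0, 1]

Sorted: [1, 2, 4, 5, 7, 9]


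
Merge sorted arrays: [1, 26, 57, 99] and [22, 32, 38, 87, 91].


Take 1 from A
Take 22 from B
Take 26 from A
Take 32 from B
Take 38 from B
Take 57 from A
Take 87 from B
Take 91 from B

Merged: [1, 22, 26, 32, 38, 57, 87, 91, 99]


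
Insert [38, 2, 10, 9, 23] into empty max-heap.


Insert 38: [38]
Insert 2: [38, 2]
Insert 10: [38, 2, 10]
Insert 9: [38, 9, 10, 2]
Insert 23: [38, 23, 10, 2, 9]

Final heap: [38, 23, 10, 2, 9]


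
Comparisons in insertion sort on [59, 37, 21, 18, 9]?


Algorithm: insertion sort
Input: [59, 37, 21, 18, 9]
Sorted: [9, 18, 21, 37, 59]

10


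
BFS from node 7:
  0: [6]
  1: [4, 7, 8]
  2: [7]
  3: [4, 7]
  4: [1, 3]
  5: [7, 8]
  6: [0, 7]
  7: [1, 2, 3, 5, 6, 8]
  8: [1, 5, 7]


Visit 7, enqueue [1, 2, 3, 5, 6, 8]
Visit 1, enqueue [4]
Visit 2, enqueue []
Visit 3, enqueue []
Visit 5, enqueue []
Visit 6, enqueue [0]
Visit 8, enqueue []
Visit 4, enqueue []
Visit 0, enqueue []

BFS order: [7, 1, 2, 3, 5, 6, 8, 4, 0]


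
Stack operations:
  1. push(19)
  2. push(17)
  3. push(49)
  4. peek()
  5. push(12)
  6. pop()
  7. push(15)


push(19) -> [19]
push(17) -> [19, 17]
push(49) -> [19, 17, 49]
peek()->49
push(12) -> [19, 17, 49, 12]
pop()->12, [19, 17, 49]
push(15) -> [19, 17, 49, 15]

Final stack: [19, 17, 49, 15]


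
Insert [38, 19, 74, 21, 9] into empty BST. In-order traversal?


Insert 38: root
Insert 19: L from 38
Insert 74: R from 38
Insert 21: L from 38 -> R from 19
Insert 9: L from 38 -> L from 19

In-order: [9, 19, 21, 38, 74]


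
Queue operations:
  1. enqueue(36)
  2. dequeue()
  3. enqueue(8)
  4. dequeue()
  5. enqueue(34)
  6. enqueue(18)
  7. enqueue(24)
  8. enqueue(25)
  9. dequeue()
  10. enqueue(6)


enqueue(36) -> [36]
dequeue()->36, []
enqueue(8) -> [8]
dequeue()->8, []
enqueue(34) -> [34]
enqueue(18) -> [34, 18]
enqueue(24) -> [34, 18, 24]
enqueue(25) -> [34, 18, 24, 25]
dequeue()->34, [18, 24, 25]
enqueue(6) -> [18, 24, 25, 6]

Final queue: [18, 24, 25, 6]


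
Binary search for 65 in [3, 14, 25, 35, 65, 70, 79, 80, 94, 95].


Step 1: lo=0, hi=9, mid=4, val=65

Found at index 4


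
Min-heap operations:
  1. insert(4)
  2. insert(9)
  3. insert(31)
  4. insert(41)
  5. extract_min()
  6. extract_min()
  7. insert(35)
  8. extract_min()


insert(4) -> [4]
insert(9) -> [4, 9]
insert(31) -> [4, 9, 31]
insert(41) -> [4, 9, 31, 41]
extract_min()->4, [9, 41, 31]
extract_min()->9, [31, 41]
insert(35) -> [31, 41, 35]
extract_min()->31, [35, 41]

Final heap: [35, 41]


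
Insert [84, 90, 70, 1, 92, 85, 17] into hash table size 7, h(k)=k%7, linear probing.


Insert 84: h=0 -> slot 0
Insert 90: h=6 -> slot 6
Insert 70: h=0, 1 probes -> slot 1
Insert 1: h=1, 1 probes -> slot 2
Insert 92: h=1, 2 probes -> slot 3
Insert 85: h=1, 3 probes -> slot 4
Insert 17: h=3, 2 probes -> slot 5

Table: [84, 70, 1, 92, 85, 17, 90]


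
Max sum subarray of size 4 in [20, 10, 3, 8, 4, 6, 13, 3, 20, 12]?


[0:4]: 41
[1:5]: 25
[2:6]: 21
[3:7]: 31
[4:8]: 26
[5:9]: 42
[6:10]: 48

Max: 48 at [6:10]


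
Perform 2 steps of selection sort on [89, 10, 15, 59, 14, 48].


Initial: [89, 10, 15, 59, 14, 48]
Step 1: min=10 at 1
  Swap: [10, 89, 15, 59, 14, 48]
Step 2: min=14 at 4
  Swap: [10, 14, 15, 59, 89, 48]

After 2 steps: [10, 14, 15, 59, 89, 48]


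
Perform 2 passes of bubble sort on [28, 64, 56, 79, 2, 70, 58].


Initial: [28, 64, 56, 79, 2, 70, 58]
Pass 1: [28, 56, 64, 2, 70, 58, 79] (4 swaps)
Pass 2: [28, 56, 2, 64, 58, 70, 79] (2 swaps)

After 2 passes: [28, 56, 2, 64, 58, 70, 79]


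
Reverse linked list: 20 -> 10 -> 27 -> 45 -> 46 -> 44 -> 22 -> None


Step 1: curr=20, set curr.next=prev(None) | reversed so far: 20
Step 2: curr=10, set curr.next=prev(20) | reversed so far: 10 -> 20
Step 3: curr=27, set curr.next=prev(10) | reversed so far: 27 -> 10 -> 20
Step 4: curr=45, set curr.next=prev(27) | reversed so far: 45 -> 27 -> 10 -> 20
Step 5: curr=46, set curr.next=prev(45) | reversed so far: 46 -> 45 -> 27 -> 10 -> 20
Step 6: curr=44, set curr.next=prev(46) | reversed so far: 44 -> 46 -> 45 -> 27 -> 10 -> 20
Step 7: curr=22, set curr.next=prev(44) | reversed so far: 22 -> 44 -> 46 -> 45 -> 27 -> 10 -> 20

22 -> 44 -> 46 -> 45 -> 27 -> 10 -> 20 -> None


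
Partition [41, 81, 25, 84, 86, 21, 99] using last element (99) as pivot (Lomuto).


Pivot: 99
  41 <= 99: advance i (no swap)
  81 <= 99: advance i (no swap)
  25 <= 99: advance i (no swap)
  84 <= 99: advance i (no swap)
  86 <= 99: advance i (no swap)
  21 <= 99: advance i (no swap)
Place pivot at 6: [41, 81, 25, 84, 86, 21, 99]

Partitioned: [41, 81, 25, 84, 86, 21, 99]


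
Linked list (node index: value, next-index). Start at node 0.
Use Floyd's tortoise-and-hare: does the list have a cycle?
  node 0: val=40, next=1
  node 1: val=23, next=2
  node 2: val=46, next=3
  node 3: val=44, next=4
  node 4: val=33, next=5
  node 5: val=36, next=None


Floyd's tortoise (slow, +1) and hare (fast, +2):
  init: slow=0, fast=0
  step 1: slow=1, fast=2
  step 2: slow=2, fast=4
  step 3: fast 4->5->None, no cycle

Cycle: no


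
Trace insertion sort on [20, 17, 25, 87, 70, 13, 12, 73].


Initial: [20, 17, 25, 87, 70, 13, 12, 73]
Insert 17: [17, 20, 25, 87, 70, 13, 12, 73]
Insert 25: [17, 20, 25, 87, 70, 13, 12, 73]
Insert 87: [17, 20, 25, 87, 70, 13, 12, 73]
Insert 70: [17, 20, 25, 70, 87, 13, 12, 73]
Insert 13: [13, 17, 20, 25, 70, 87, 12, 73]
Insert 12: [12, 13, 17, 20, 25, 70, 87, 73]
Insert 73: [12, 13, 17, 20, 25, 70, 73, 87]

Sorted: [12, 13, 17, 20, 25, 70, 73, 87]


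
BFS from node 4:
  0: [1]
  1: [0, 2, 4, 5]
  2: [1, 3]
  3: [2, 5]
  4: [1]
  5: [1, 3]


Visit 4, enqueue [1]
Visit 1, enqueue [0, 2, 5]
Visit 0, enqueue []
Visit 2, enqueue [3]
Visit 5, enqueue []
Visit 3, enqueue []

BFS order: [4, 1, 0, 2, 5, 3]


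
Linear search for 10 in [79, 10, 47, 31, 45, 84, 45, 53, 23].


i=0: 79!=10
i=1: 10==10 found!

Found at 1, 2 comps


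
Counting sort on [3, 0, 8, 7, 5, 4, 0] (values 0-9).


Input: [3, 0, 8, 7, 5, 4, 0]
Counts: [2, 0, 0, 1, 1, 1, 0, 1, 1, 0]

Sorted: [0, 0, 3, 4, 5, 7, 8]


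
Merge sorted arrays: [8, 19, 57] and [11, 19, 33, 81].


Take 8 from A
Take 11 from B
Take 19 from A
Take 19 from B
Take 33 from B
Take 57 from A

Merged: [8, 11, 19, 19, 33, 57, 81]


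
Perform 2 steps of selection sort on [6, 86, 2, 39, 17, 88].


Initial: [6, 86, 2, 39, 17, 88]
Step 1: min=2 at 2
  Swap: [2, 86, 6, 39, 17, 88]
Step 2: min=6 at 2
  Swap: [2, 6, 86, 39, 17, 88]

After 2 steps: [2, 6, 86, 39, 17, 88]


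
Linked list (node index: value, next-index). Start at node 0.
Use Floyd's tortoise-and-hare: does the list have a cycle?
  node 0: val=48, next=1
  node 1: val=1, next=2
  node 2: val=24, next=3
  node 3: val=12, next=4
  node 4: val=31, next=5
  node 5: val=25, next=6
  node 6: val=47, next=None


Floyd's tortoise (slow, +1) and hare (fast, +2):
  init: slow=0, fast=0
  step 1: slow=1, fast=2
  step 2: slow=2, fast=4
  step 3: slow=3, fast=6
  step 4: fast -> None, no cycle

Cycle: no


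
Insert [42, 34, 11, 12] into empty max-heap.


Insert 42: [42]
Insert 34: [42, 34]
Insert 11: [42, 34, 11]
Insert 12: [42, 34, 11, 12]

Final heap: [42, 34, 11, 12]


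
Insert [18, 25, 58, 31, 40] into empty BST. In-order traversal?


Insert 18: root
Insert 25: R from 18
Insert 58: R from 18 -> R from 25
Insert 31: R from 18 -> R from 25 -> L from 58
Insert 40: R from 18 -> R from 25 -> L from 58 -> R from 31

In-order: [18, 25, 31, 40, 58]


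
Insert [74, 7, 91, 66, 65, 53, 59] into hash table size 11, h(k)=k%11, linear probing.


Insert 74: h=8 -> slot 8
Insert 7: h=7 -> slot 7
Insert 91: h=3 -> slot 3
Insert 66: h=0 -> slot 0
Insert 65: h=10 -> slot 10
Insert 53: h=9 -> slot 9
Insert 59: h=4 -> slot 4

Table: [66, None, None, 91, 59, None, None, 7, 74, 53, 65]


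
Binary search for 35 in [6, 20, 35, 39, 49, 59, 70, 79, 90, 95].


Step 1: lo=0, hi=9, mid=4, val=49
Step 2: lo=0, hi=3, mid=1, val=20
Step 3: lo=2, hi=3, mid=2, val=35

Found at index 2


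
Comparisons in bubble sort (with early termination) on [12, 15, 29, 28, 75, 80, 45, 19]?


Algorithm: bubble sort (with early termination)
Input: [12, 15, 29, 28, 75, 80, 45, 19]
Sorted: [12, 15, 19, 28, 29, 45, 75, 80]

27


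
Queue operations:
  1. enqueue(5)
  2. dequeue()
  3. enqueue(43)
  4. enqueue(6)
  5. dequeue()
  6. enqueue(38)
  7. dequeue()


enqueue(5) -> [5]
dequeue()->5, []
enqueue(43) -> [43]
enqueue(6) -> [43, 6]
dequeue()->43, [6]
enqueue(38) -> [6, 38]
dequeue()->6, [38]

Final queue: [38]


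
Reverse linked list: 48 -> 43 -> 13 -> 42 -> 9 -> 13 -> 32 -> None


Step 1: curr=48, set curr.next=prev(None) | reversed so far: 48
Step 2: curr=43, set curr.next=prev(48) | reversed so far: 43 -> 48
Step 3: curr=13, set curr.next=prev(43) | reversed so far: 13 -> 43 -> 48
Step 4: curr=42, set curr.next=prev(13) | reversed so far: 42 -> 13 -> 43 -> 48
Step 5: curr=9, set curr.next=prev(42) | reversed so far: 9 -> 42 -> 13 -> 43 -> 48
Step 6: curr=13, set curr.next=prev(9) | reversed so far: 13 -> 9 -> 42 -> 13 -> 43 -> 48
Step 7: curr=32, set curr.next=prev(13) | reversed so far: 32 -> 13 -> 9 -> 42 -> 13 -> 43 -> 48

32 -> 13 -> 9 -> 42 -> 13 -> 43 -> 48 -> None


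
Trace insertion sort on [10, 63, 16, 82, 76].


Initial: [10, 63, 16, 82, 76]
Insert 63: [10, 63, 16, 82, 76]
Insert 16: [10, 16, 63, 82, 76]
Insert 82: [10, 16, 63, 82, 76]
Insert 76: [10, 16, 63, 76, 82]

Sorted: [10, 16, 63, 76, 82]


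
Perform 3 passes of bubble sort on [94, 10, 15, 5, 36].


Initial: [94, 10, 15, 5, 36]
Pass 1: [10, 15, 5, 36, 94] (4 swaps)
Pass 2: [10, 5, 15, 36, 94] (1 swaps)
Pass 3: [5, 10, 15, 36, 94] (1 swaps)

After 3 passes: [5, 10, 15, 36, 94]


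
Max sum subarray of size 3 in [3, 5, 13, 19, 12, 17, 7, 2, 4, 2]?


[0:3]: 21
[1:4]: 37
[2:5]: 44
[3:6]: 48
[4:7]: 36
[5:8]: 26
[6:9]: 13
[7:10]: 8

Max: 48 at [3:6]


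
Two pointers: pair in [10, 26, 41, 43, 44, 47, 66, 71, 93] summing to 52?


lo=0(10)+hi=8(93)=103
lo=0(10)+hi=7(71)=81
lo=0(10)+hi=6(66)=76
lo=0(10)+hi=5(47)=57
lo=0(10)+hi=4(44)=54
lo=0(10)+hi=3(43)=53
lo=0(10)+hi=2(41)=51
lo=1(26)+hi=2(41)=67

No pair found


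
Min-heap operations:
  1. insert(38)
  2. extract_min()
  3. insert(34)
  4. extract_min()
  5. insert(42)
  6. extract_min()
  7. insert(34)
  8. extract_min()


insert(38) -> [38]
extract_min()->38, []
insert(34) -> [34]
extract_min()->34, []
insert(42) -> [42]
extract_min()->42, []
insert(34) -> [34]
extract_min()->34, []

Final heap: []


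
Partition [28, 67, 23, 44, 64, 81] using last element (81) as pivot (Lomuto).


Pivot: 81
  28 <= 81: advance i (no swap)
  67 <= 81: advance i (no swap)
  23 <= 81: advance i (no swap)
  44 <= 81: advance i (no swap)
  64 <= 81: advance i (no swap)
Place pivot at 5: [28, 67, 23, 44, 64, 81]

Partitioned: [28, 67, 23, 44, 64, 81]


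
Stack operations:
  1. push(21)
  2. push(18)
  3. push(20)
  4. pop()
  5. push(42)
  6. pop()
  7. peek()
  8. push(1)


push(21) -> [21]
push(18) -> [21, 18]
push(20) -> [21, 18, 20]
pop()->20, [21, 18]
push(42) -> [21, 18, 42]
pop()->42, [21, 18]
peek()->18
push(1) -> [21, 18, 1]

Final stack: [21, 18, 1]


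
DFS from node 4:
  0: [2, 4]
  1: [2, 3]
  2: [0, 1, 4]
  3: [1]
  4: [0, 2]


Visit 4, push [2, 0]
Visit 0, push [2]
Visit 2, push [1]
Visit 1, push [3]
Visit 3, push []

DFS order: [4, 0, 2, 1, 3]


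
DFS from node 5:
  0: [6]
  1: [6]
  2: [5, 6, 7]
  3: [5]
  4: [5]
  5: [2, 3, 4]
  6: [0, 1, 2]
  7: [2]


Visit 5, push [4, 3, 2]
Visit 2, push [7, 6]
Visit 6, push [1, 0]
Visit 0, push []
Visit 1, push []
Visit 7, push []
Visit 3, push []
Visit 4, push []

DFS order: [5, 2, 6, 0, 1, 7, 3, 4]


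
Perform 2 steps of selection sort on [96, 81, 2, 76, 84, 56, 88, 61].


Initial: [96, 81, 2, 76, 84, 56, 88, 61]
Step 1: min=2 at 2
  Swap: [2, 81, 96, 76, 84, 56, 88, 61]
Step 2: min=56 at 5
  Swap: [2, 56, 96, 76, 84, 81, 88, 61]

After 2 steps: [2, 56, 96, 76, 84, 81, 88, 61]


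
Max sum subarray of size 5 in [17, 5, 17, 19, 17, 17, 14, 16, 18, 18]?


[0:5]: 75
[1:6]: 75
[2:7]: 84
[3:8]: 83
[4:9]: 82
[5:10]: 83

Max: 84 at [2:7]


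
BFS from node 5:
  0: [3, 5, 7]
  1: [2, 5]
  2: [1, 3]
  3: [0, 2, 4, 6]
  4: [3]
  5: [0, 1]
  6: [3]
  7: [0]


Visit 5, enqueue [0, 1]
Visit 0, enqueue [3, 7]
Visit 1, enqueue [2]
Visit 3, enqueue [4, 6]
Visit 7, enqueue []
Visit 2, enqueue []
Visit 4, enqueue []
Visit 6, enqueue []

BFS order: [5, 0, 1, 3, 7, 2, 4, 6]


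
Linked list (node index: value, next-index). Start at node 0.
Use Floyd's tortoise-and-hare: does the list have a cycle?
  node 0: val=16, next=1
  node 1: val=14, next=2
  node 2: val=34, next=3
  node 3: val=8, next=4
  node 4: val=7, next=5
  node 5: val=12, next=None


Floyd's tortoise (slow, +1) and hare (fast, +2):
  init: slow=0, fast=0
  step 1: slow=1, fast=2
  step 2: slow=2, fast=4
  step 3: fast 4->5->None, no cycle

Cycle: no


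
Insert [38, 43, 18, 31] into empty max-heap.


Insert 38: [38]
Insert 43: [43, 38]
Insert 18: [43, 38, 18]
Insert 31: [43, 38, 18, 31]

Final heap: [43, 38, 18, 31]


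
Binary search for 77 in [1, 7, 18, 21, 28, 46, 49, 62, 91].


Step 1: lo=0, hi=8, mid=4, val=28
Step 2: lo=5, hi=8, mid=6, val=49
Step 3: lo=7, hi=8, mid=7, val=62
Step 4: lo=8, hi=8, mid=8, val=91

Not found


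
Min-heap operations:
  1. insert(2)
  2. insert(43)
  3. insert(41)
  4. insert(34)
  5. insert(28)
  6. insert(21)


insert(2) -> [2]
insert(43) -> [2, 43]
insert(41) -> [2, 43, 41]
insert(34) -> [2, 34, 41, 43]
insert(28) -> [2, 28, 41, 43, 34]
insert(21) -> [2, 28, 21, 43, 34, 41]

Final heap: [2, 28, 21, 43, 34, 41]


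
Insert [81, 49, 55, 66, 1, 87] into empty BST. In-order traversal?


Insert 81: root
Insert 49: L from 81
Insert 55: L from 81 -> R from 49
Insert 66: L from 81 -> R from 49 -> R from 55
Insert 1: L from 81 -> L from 49
Insert 87: R from 81

In-order: [1, 49, 55, 66, 81, 87]


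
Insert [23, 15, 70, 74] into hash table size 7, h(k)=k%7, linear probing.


Insert 23: h=2 -> slot 2
Insert 15: h=1 -> slot 1
Insert 70: h=0 -> slot 0
Insert 74: h=4 -> slot 4

Table: [70, 15, 23, None, 74, None, None]


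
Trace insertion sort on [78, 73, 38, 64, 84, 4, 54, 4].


Initial: [78, 73, 38, 64, 84, 4, 54, 4]
Insert 73: [73, 78, 38, 64, 84, 4, 54, 4]
Insert 38: [38, 73, 78, 64, 84, 4, 54, 4]
Insert 64: [38, 64, 73, 78, 84, 4, 54, 4]
Insert 84: [38, 64, 73, 78, 84, 4, 54, 4]
Insert 4: [4, 38, 64, 73, 78, 84, 54, 4]
Insert 54: [4, 38, 54, 64, 73, 78, 84, 4]
Insert 4: [4, 4, 38, 54, 64, 73, 78, 84]

Sorted: [4, 4, 38, 54, 64, 73, 78, 84]


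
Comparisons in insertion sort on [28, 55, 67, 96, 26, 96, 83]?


Algorithm: insertion sort
Input: [28, 55, 67, 96, 26, 96, 83]
Sorted: [26, 28, 55, 67, 83, 96, 96]

11


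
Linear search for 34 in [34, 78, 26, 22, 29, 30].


i=0: 34==34 found!

Found at 0, 1 comps


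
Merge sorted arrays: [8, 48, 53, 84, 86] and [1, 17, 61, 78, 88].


Take 1 from B
Take 8 from A
Take 17 from B
Take 48 from A
Take 53 from A
Take 61 from B
Take 78 from B
Take 84 from A
Take 86 from A

Merged: [1, 8, 17, 48, 53, 61, 78, 84, 86, 88]


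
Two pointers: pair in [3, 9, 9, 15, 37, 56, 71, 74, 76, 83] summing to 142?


lo=0(3)+hi=9(83)=86
lo=1(9)+hi=9(83)=92
lo=2(9)+hi=9(83)=92
lo=3(15)+hi=9(83)=98
lo=4(37)+hi=9(83)=120
lo=5(56)+hi=9(83)=139
lo=6(71)+hi=9(83)=154
lo=6(71)+hi=8(76)=147
lo=6(71)+hi=7(74)=145

No pair found


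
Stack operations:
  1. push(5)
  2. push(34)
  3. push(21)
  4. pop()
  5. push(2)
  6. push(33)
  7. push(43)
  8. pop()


push(5) -> [5]
push(34) -> [5, 34]
push(21) -> [5, 34, 21]
pop()->21, [5, 34]
push(2) -> [5, 34, 2]
push(33) -> [5, 34, 2, 33]
push(43) -> [5, 34, 2, 33, 43]
pop()->43, [5, 34, 2, 33]

Final stack: [5, 34, 2, 33]


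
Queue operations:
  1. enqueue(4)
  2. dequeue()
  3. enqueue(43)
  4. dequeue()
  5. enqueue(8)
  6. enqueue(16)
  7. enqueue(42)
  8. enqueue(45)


enqueue(4) -> [4]
dequeue()->4, []
enqueue(43) -> [43]
dequeue()->43, []
enqueue(8) -> [8]
enqueue(16) -> [8, 16]
enqueue(42) -> [8, 16, 42]
enqueue(45) -> [8, 16, 42, 45]

Final queue: [8, 16, 42, 45]


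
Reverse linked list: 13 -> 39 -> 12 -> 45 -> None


Step 1: curr=13, set curr.next=prev(None) | reversed so far: 13
Step 2: curr=39, set curr.next=prev(13) | reversed so far: 39 -> 13
Step 3: curr=12, set curr.next=prev(39) | reversed so far: 12 -> 39 -> 13
Step 4: curr=45, set curr.next=prev(12) | reversed so far: 45 -> 12 -> 39 -> 13

45 -> 12 -> 39 -> 13 -> None


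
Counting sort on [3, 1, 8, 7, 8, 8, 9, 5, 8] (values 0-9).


Input: [3, 1, 8, 7, 8, 8, 9, 5, 8]
Counts: [0, 1, 0, 1, 0, 1, 0, 1, 4, 1]

Sorted: [1, 3, 5, 7, 8, 8, 8, 8, 9]


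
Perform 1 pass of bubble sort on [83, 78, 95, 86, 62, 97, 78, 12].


Initial: [83, 78, 95, 86, 62, 97, 78, 12]
Pass 1: [78, 83, 86, 62, 95, 78, 12, 97] (5 swaps)

After 1 pass: [78, 83, 86, 62, 95, 78, 12, 97]


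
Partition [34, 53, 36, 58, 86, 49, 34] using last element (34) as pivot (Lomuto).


Pivot: 34
  34 <= 34: advance i (no swap)
Place pivot at 1: [34, 34, 36, 58, 86, 49, 53]

Partitioned: [34, 34, 36, 58, 86, 49, 53]


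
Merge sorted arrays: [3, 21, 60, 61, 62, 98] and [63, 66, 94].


Take 3 from A
Take 21 from A
Take 60 from A
Take 61 from A
Take 62 from A
Take 63 from B
Take 66 from B
Take 94 from B

Merged: [3, 21, 60, 61, 62, 63, 66, 94, 98]


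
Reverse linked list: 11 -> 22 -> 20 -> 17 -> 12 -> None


Step 1: curr=11, set curr.next=prev(None) | reversed so far: 11
Step 2: curr=22, set curr.next=prev(11) | reversed so far: 22 -> 11
Step 3: curr=20, set curr.next=prev(22) | reversed so far: 20 -> 22 -> 11
Step 4: curr=17, set curr.next=prev(20) | reversed so far: 17 -> 20 -> 22 -> 11
Step 5: curr=12, set curr.next=prev(17) | reversed so far: 12 -> 17 -> 20 -> 22 -> 11

12 -> 17 -> 20 -> 22 -> 11 -> None


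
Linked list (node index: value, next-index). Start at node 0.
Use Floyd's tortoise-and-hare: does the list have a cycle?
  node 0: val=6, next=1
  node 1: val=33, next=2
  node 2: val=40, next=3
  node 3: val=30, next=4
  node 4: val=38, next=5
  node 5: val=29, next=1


Floyd's tortoise (slow, +1) and hare (fast, +2):
  init: slow=0, fast=0
  step 1: slow=1, fast=2
  step 2: slow=2, fast=4
  step 3: slow=3, fast=1
  step 4: slow=4, fast=3
  step 5: slow=5, fast=5
  slow == fast at node 5: cycle detected

Cycle: yes


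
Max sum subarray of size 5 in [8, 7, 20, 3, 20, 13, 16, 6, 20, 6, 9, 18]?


[0:5]: 58
[1:6]: 63
[2:7]: 72
[3:8]: 58
[4:9]: 75
[5:10]: 61
[6:11]: 57
[7:12]: 59

Max: 75 at [4:9]


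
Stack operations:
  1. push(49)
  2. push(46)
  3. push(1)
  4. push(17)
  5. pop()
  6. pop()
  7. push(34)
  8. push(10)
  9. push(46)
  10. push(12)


push(49) -> [49]
push(46) -> [49, 46]
push(1) -> [49, 46, 1]
push(17) -> [49, 46, 1, 17]
pop()->17, [49, 46, 1]
pop()->1, [49, 46]
push(34) -> [49, 46, 34]
push(10) -> [49, 46, 34, 10]
push(46) -> [49, 46, 34, 10, 46]
push(12) -> [49, 46, 34, 10, 46, 12]

Final stack: [49, 46, 34, 10, 46, 12]


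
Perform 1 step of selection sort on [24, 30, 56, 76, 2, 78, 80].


Initial: [24, 30, 56, 76, 2, 78, 80]
Step 1: min=2 at 4
  Swap: [2, 30, 56, 76, 24, 78, 80]

After 1 step: [2, 30, 56, 76, 24, 78, 80]


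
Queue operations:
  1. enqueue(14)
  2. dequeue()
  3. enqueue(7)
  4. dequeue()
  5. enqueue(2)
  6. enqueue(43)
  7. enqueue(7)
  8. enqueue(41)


enqueue(14) -> [14]
dequeue()->14, []
enqueue(7) -> [7]
dequeue()->7, []
enqueue(2) -> [2]
enqueue(43) -> [2, 43]
enqueue(7) -> [2, 43, 7]
enqueue(41) -> [2, 43, 7, 41]

Final queue: [2, 43, 7, 41]


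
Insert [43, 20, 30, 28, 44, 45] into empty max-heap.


Insert 43: [43]
Insert 20: [43, 20]
Insert 30: [43, 20, 30]
Insert 28: [43, 28, 30, 20]
Insert 44: [44, 43, 30, 20, 28]
Insert 45: [45, 43, 44, 20, 28, 30]

Final heap: [45, 43, 44, 20, 28, 30]


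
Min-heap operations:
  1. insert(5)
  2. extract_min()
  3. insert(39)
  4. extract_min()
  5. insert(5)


insert(5) -> [5]
extract_min()->5, []
insert(39) -> [39]
extract_min()->39, []
insert(5) -> [5]

Final heap: [5]


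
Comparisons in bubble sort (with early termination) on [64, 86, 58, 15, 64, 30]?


Algorithm: bubble sort (with early termination)
Input: [64, 86, 58, 15, 64, 30]
Sorted: [15, 30, 58, 64, 64, 86]

15


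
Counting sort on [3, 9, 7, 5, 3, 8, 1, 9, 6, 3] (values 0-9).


Input: [3, 9, 7, 5, 3, 8, 1, 9, 6, 3]
Counts: [0, 1, 0, 3, 0, 1, 1, 1, 1, 2]

Sorted: [1, 3, 3, 3, 5, 6, 7, 8, 9, 9]


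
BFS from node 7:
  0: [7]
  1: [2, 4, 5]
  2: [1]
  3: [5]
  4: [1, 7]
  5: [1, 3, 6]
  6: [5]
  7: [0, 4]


Visit 7, enqueue [0, 4]
Visit 0, enqueue []
Visit 4, enqueue [1]
Visit 1, enqueue [2, 5]
Visit 2, enqueue []
Visit 5, enqueue [3, 6]
Visit 3, enqueue []
Visit 6, enqueue []

BFS order: [7, 0, 4, 1, 2, 5, 3, 6]


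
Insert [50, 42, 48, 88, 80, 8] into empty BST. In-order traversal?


Insert 50: root
Insert 42: L from 50
Insert 48: L from 50 -> R from 42
Insert 88: R from 50
Insert 80: R from 50 -> L from 88
Insert 8: L from 50 -> L from 42

In-order: [8, 42, 48, 50, 80, 88]


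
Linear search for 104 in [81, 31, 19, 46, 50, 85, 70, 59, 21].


i=0: 81!=104
i=1: 31!=104
i=2: 19!=104
i=3: 46!=104
i=4: 50!=104
i=5: 85!=104
i=6: 70!=104
i=7: 59!=104
i=8: 21!=104

Not found, 9 comps


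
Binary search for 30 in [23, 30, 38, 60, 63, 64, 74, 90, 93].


Step 1: lo=0, hi=8, mid=4, val=63
Step 2: lo=0, hi=3, mid=1, val=30

Found at index 1


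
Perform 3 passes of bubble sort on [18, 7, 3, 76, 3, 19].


Initial: [18, 7, 3, 76, 3, 19]
Pass 1: [7, 3, 18, 3, 19, 76] (4 swaps)
Pass 2: [3, 7, 3, 18, 19, 76] (2 swaps)
Pass 3: [3, 3, 7, 18, 19, 76] (1 swaps)

After 3 passes: [3, 3, 7, 18, 19, 76]


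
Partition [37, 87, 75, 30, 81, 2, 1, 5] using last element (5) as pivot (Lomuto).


Pivot: 5
  2 <= 5: swap -> [2, 87, 75, 30, 81, 37, 1, 5]
  1 <= 5: swap -> [2, 1, 75, 30, 81, 37, 87, 5]
Place pivot at 2: [2, 1, 5, 30, 81, 37, 87, 75]

Partitioned: [2, 1, 5, 30, 81, 37, 87, 75]


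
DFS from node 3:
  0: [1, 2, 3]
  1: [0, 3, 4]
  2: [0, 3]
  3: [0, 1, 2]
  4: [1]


Visit 3, push [2, 1, 0]
Visit 0, push [2, 1]
Visit 1, push [4]
Visit 4, push []
Visit 2, push []

DFS order: [3, 0, 1, 4, 2]


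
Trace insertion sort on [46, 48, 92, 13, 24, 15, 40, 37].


Initial: [46, 48, 92, 13, 24, 15, 40, 37]
Insert 48: [46, 48, 92, 13, 24, 15, 40, 37]
Insert 92: [46, 48, 92, 13, 24, 15, 40, 37]
Insert 13: [13, 46, 48, 92, 24, 15, 40, 37]
Insert 24: [13, 24, 46, 48, 92, 15, 40, 37]
Insert 15: [13, 15, 24, 46, 48, 92, 40, 37]
Insert 40: [13, 15, 24, 40, 46, 48, 92, 37]
Insert 37: [13, 15, 24, 37, 40, 46, 48, 92]

Sorted: [13, 15, 24, 37, 40, 46, 48, 92]


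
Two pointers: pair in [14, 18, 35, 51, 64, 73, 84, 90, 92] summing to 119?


lo=0(14)+hi=8(92)=106
lo=1(18)+hi=8(92)=110
lo=2(35)+hi=8(92)=127
lo=2(35)+hi=7(90)=125
lo=2(35)+hi=6(84)=119

Yes: 35+84=119


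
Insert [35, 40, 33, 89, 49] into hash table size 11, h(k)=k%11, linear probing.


Insert 35: h=2 -> slot 2
Insert 40: h=7 -> slot 7
Insert 33: h=0 -> slot 0
Insert 89: h=1 -> slot 1
Insert 49: h=5 -> slot 5

Table: [33, 89, 35, None, None, 49, None, 40, None, None, None]


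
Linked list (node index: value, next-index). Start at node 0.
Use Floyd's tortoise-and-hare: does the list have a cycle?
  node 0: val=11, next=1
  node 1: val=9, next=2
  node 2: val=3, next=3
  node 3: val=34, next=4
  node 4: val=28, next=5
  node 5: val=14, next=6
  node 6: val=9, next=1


Floyd's tortoise (slow, +1) and hare (fast, +2):
  init: slow=0, fast=0
  step 1: slow=1, fast=2
  step 2: slow=2, fast=4
  step 3: slow=3, fast=6
  step 4: slow=4, fast=2
  step 5: slow=5, fast=4
  step 6: slow=6, fast=6
  slow == fast at node 6: cycle detected

Cycle: yes


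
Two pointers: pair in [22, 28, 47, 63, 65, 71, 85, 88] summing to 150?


lo=0(22)+hi=7(88)=110
lo=1(28)+hi=7(88)=116
lo=2(47)+hi=7(88)=135
lo=3(63)+hi=7(88)=151
lo=3(63)+hi=6(85)=148
lo=4(65)+hi=6(85)=150

Yes: 65+85=150


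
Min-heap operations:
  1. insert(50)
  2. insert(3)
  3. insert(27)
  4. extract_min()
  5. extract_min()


insert(50) -> [50]
insert(3) -> [3, 50]
insert(27) -> [3, 50, 27]
extract_min()->3, [27, 50]
extract_min()->27, [50]

Final heap: [50]


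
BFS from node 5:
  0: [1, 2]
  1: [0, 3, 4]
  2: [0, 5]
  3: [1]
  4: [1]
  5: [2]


Visit 5, enqueue [2]
Visit 2, enqueue [0]
Visit 0, enqueue [1]
Visit 1, enqueue [3, 4]
Visit 3, enqueue []
Visit 4, enqueue []

BFS order: [5, 2, 0, 1, 3, 4]


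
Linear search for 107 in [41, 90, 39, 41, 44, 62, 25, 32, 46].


i=0: 41!=107
i=1: 90!=107
i=2: 39!=107
i=3: 41!=107
i=4: 44!=107
i=5: 62!=107
i=6: 25!=107
i=7: 32!=107
i=8: 46!=107

Not found, 9 comps


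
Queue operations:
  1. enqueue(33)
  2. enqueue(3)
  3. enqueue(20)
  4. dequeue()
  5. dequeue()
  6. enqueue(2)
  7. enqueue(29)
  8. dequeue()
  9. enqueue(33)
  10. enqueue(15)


enqueue(33) -> [33]
enqueue(3) -> [33, 3]
enqueue(20) -> [33, 3, 20]
dequeue()->33, [3, 20]
dequeue()->3, [20]
enqueue(2) -> [20, 2]
enqueue(29) -> [20, 2, 29]
dequeue()->20, [2, 29]
enqueue(33) -> [2, 29, 33]
enqueue(15) -> [2, 29, 33, 15]

Final queue: [2, 29, 33, 15]


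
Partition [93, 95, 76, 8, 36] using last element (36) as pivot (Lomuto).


Pivot: 36
  8 <= 36: swap -> [8, 95, 76, 93, 36]
Place pivot at 1: [8, 36, 76, 93, 95]

Partitioned: [8, 36, 76, 93, 95]


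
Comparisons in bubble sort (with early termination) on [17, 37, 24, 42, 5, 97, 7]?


Algorithm: bubble sort (with early termination)
Input: [17, 37, 24, 42, 5, 97, 7]
Sorted: [5, 7, 17, 24, 37, 42, 97]

21


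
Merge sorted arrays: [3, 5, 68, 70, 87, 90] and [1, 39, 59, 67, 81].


Take 1 from B
Take 3 from A
Take 5 from A
Take 39 from B
Take 59 from B
Take 67 from B
Take 68 from A
Take 70 from A
Take 81 from B

Merged: [1, 3, 5, 39, 59, 67, 68, 70, 81, 87, 90]


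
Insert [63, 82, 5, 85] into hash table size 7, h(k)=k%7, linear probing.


Insert 63: h=0 -> slot 0
Insert 82: h=5 -> slot 5
Insert 5: h=5, 1 probes -> slot 6
Insert 85: h=1 -> slot 1

Table: [63, 85, None, None, None, 82, 5]


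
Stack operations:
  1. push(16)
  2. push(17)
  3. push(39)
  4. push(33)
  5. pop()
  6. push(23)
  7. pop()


push(16) -> [16]
push(17) -> [16, 17]
push(39) -> [16, 17, 39]
push(33) -> [16, 17, 39, 33]
pop()->33, [16, 17, 39]
push(23) -> [16, 17, 39, 23]
pop()->23, [16, 17, 39]

Final stack: [16, 17, 39]


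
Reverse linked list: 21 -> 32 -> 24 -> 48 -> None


Step 1: curr=21, set curr.next=prev(None) | reversed so far: 21
Step 2: curr=32, set curr.next=prev(21) | reversed so far: 32 -> 21
Step 3: curr=24, set curr.next=prev(32) | reversed so far: 24 -> 32 -> 21
Step 4: curr=48, set curr.next=prev(24) | reversed so far: 48 -> 24 -> 32 -> 21

48 -> 24 -> 32 -> 21 -> None


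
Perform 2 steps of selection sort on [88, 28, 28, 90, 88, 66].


Initial: [88, 28, 28, 90, 88, 66]
Step 1: min=28 at 1
  Swap: [28, 88, 28, 90, 88, 66]
Step 2: min=28 at 2
  Swap: [28, 28, 88, 90, 88, 66]

After 2 steps: [28, 28, 88, 90, 88, 66]


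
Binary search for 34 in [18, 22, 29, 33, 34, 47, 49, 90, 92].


Step 1: lo=0, hi=8, mid=4, val=34

Found at index 4


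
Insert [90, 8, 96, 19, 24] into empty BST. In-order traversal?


Insert 90: root
Insert 8: L from 90
Insert 96: R from 90
Insert 19: L from 90 -> R from 8
Insert 24: L from 90 -> R from 8 -> R from 19

In-order: [8, 19, 24, 90, 96]


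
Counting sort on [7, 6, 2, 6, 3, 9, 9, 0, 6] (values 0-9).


Input: [7, 6, 2, 6, 3, 9, 9, 0, 6]
Counts: [1, 0, 1, 1, 0, 0, 3, 1, 0, 2]

Sorted: [0, 2, 3, 6, 6, 6, 7, 9, 9]


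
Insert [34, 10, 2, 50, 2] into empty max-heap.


Insert 34: [34]
Insert 10: [34, 10]
Insert 2: [34, 10, 2]
Insert 50: [50, 34, 2, 10]
Insert 2: [50, 34, 2, 10, 2]

Final heap: [50, 34, 2, 10, 2]


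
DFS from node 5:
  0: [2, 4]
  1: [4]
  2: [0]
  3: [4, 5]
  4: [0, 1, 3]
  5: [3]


Visit 5, push [3]
Visit 3, push [4]
Visit 4, push [1, 0]
Visit 0, push [2]
Visit 2, push []
Visit 1, push []

DFS order: [5, 3, 4, 0, 2, 1]


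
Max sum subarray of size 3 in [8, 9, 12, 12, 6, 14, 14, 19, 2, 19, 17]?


[0:3]: 29
[1:4]: 33
[2:5]: 30
[3:6]: 32
[4:7]: 34
[5:8]: 47
[6:9]: 35
[7:10]: 40
[8:11]: 38

Max: 47 at [5:8]


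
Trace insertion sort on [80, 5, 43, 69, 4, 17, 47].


Initial: [80, 5, 43, 69, 4, 17, 47]
Insert 5: [5, 80, 43, 69, 4, 17, 47]
Insert 43: [5, 43, 80, 69, 4, 17, 47]
Insert 69: [5, 43, 69, 80, 4, 17, 47]
Insert 4: [4, 5, 43, 69, 80, 17, 47]
Insert 17: [4, 5, 17, 43, 69, 80, 47]
Insert 47: [4, 5, 17, 43, 47, 69, 80]

Sorted: [4, 5, 17, 43, 47, 69, 80]


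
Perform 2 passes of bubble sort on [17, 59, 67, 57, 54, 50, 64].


Initial: [17, 59, 67, 57, 54, 50, 64]
Pass 1: [17, 59, 57, 54, 50, 64, 67] (4 swaps)
Pass 2: [17, 57, 54, 50, 59, 64, 67] (3 swaps)

After 2 passes: [17, 57, 54, 50, 59, 64, 67]


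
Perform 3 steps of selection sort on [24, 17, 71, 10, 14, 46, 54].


Initial: [24, 17, 71, 10, 14, 46, 54]
Step 1: min=10 at 3
  Swap: [10, 17, 71, 24, 14, 46, 54]
Step 2: min=14 at 4
  Swap: [10, 14, 71, 24, 17, 46, 54]
Step 3: min=17 at 4
  Swap: [10, 14, 17, 24, 71, 46, 54]

After 3 steps: [10, 14, 17, 24, 71, 46, 54]


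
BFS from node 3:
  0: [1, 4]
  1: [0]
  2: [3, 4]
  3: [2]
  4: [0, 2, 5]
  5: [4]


Visit 3, enqueue [2]
Visit 2, enqueue [4]
Visit 4, enqueue [0, 5]
Visit 0, enqueue [1]
Visit 5, enqueue []
Visit 1, enqueue []

BFS order: [3, 2, 4, 0, 5, 1]


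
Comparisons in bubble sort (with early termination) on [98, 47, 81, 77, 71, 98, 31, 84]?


Algorithm: bubble sort (with early termination)
Input: [98, 47, 81, 77, 71, 98, 31, 84]
Sorted: [31, 47, 71, 77, 81, 84, 98, 98]

28


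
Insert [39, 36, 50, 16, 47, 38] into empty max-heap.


Insert 39: [39]
Insert 36: [39, 36]
Insert 50: [50, 36, 39]
Insert 16: [50, 36, 39, 16]
Insert 47: [50, 47, 39, 16, 36]
Insert 38: [50, 47, 39, 16, 36, 38]

Final heap: [50, 47, 39, 16, 36, 38]


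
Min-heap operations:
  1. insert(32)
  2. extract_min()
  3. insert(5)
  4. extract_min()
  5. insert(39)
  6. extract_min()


insert(32) -> [32]
extract_min()->32, []
insert(5) -> [5]
extract_min()->5, []
insert(39) -> [39]
extract_min()->39, []

Final heap: []


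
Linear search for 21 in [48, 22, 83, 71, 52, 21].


i=0: 48!=21
i=1: 22!=21
i=2: 83!=21
i=3: 71!=21
i=4: 52!=21
i=5: 21==21 found!

Found at 5, 6 comps


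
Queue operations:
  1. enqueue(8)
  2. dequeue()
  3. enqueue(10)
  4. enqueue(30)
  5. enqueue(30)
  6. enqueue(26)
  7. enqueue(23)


enqueue(8) -> [8]
dequeue()->8, []
enqueue(10) -> [10]
enqueue(30) -> [10, 30]
enqueue(30) -> [10, 30, 30]
enqueue(26) -> [10, 30, 30, 26]
enqueue(23) -> [10, 30, 30, 26, 23]

Final queue: [10, 30, 30, 26, 23]


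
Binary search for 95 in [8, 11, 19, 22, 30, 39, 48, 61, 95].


Step 1: lo=0, hi=8, mid=4, val=30
Step 2: lo=5, hi=8, mid=6, val=48
Step 3: lo=7, hi=8, mid=7, val=61
Step 4: lo=8, hi=8, mid=8, val=95

Found at index 8


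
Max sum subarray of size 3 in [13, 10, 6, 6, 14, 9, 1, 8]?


[0:3]: 29
[1:4]: 22
[2:5]: 26
[3:6]: 29
[4:7]: 24
[5:8]: 18

Max: 29 at [0:3]


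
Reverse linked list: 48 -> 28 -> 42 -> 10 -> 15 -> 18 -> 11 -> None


Step 1: curr=48, set curr.next=prev(None) | reversed so far: 48
Step 2: curr=28, set curr.next=prev(48) | reversed so far: 28 -> 48
Step 3: curr=42, set curr.next=prev(28) | reversed so far: 42 -> 28 -> 48
Step 4: curr=10, set curr.next=prev(42) | reversed so far: 10 -> 42 -> 28 -> 48
Step 5: curr=15, set curr.next=prev(10) | reversed so far: 15 -> 10 -> 42 -> 28 -> 48
Step 6: curr=18, set curr.next=prev(15) | reversed so far: 18 -> 15 -> 10 -> 42 -> 28 -> 48
Step 7: curr=11, set curr.next=prev(18) | reversed so far: 11 -> 18 -> 15 -> 10 -> 42 -> 28 -> 48

11 -> 18 -> 15 -> 10 -> 42 -> 28 -> 48 -> None


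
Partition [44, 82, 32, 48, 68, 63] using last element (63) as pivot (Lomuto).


Pivot: 63
  44 <= 63: advance i (no swap)
  32 <= 63: swap -> [44, 32, 82, 48, 68, 63]
  48 <= 63: swap -> [44, 32, 48, 82, 68, 63]
Place pivot at 3: [44, 32, 48, 63, 68, 82]

Partitioned: [44, 32, 48, 63, 68, 82]


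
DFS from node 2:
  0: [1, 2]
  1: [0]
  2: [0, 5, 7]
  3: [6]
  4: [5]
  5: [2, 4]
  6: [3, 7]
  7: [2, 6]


Visit 2, push [7, 5, 0]
Visit 0, push [1]
Visit 1, push []
Visit 5, push [4]
Visit 4, push []
Visit 7, push [6]
Visit 6, push [3]
Visit 3, push []

DFS order: [2, 0, 1, 5, 4, 7, 6, 3]


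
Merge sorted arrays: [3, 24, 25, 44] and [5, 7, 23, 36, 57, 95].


Take 3 from A
Take 5 from B
Take 7 from B
Take 23 from B
Take 24 from A
Take 25 from A
Take 36 from B
Take 44 from A

Merged: [3, 5, 7, 23, 24, 25, 36, 44, 57, 95]


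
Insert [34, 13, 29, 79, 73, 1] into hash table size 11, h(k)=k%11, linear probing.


Insert 34: h=1 -> slot 1
Insert 13: h=2 -> slot 2
Insert 29: h=7 -> slot 7
Insert 79: h=2, 1 probes -> slot 3
Insert 73: h=7, 1 probes -> slot 8
Insert 1: h=1, 3 probes -> slot 4

Table: [None, 34, 13, 79, 1, None, None, 29, 73, None, None]


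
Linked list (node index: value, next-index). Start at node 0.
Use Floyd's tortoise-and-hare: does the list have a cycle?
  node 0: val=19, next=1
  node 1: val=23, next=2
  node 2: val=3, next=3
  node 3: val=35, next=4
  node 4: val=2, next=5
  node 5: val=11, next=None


Floyd's tortoise (slow, +1) and hare (fast, +2):
  init: slow=0, fast=0
  step 1: slow=1, fast=2
  step 2: slow=2, fast=4
  step 3: fast 4->5->None, no cycle

Cycle: no


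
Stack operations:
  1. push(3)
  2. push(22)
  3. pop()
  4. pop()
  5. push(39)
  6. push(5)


push(3) -> [3]
push(22) -> [3, 22]
pop()->22, [3]
pop()->3, []
push(39) -> [39]
push(5) -> [39, 5]

Final stack: [39, 5]


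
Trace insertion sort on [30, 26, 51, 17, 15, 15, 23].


Initial: [30, 26, 51, 17, 15, 15, 23]
Insert 26: [26, 30, 51, 17, 15, 15, 23]
Insert 51: [26, 30, 51, 17, 15, 15, 23]
Insert 17: [17, 26, 30, 51, 15, 15, 23]
Insert 15: [15, 17, 26, 30, 51, 15, 23]
Insert 15: [15, 15, 17, 26, 30, 51, 23]
Insert 23: [15, 15, 17, 23, 26, 30, 51]

Sorted: [15, 15, 17, 23, 26, 30, 51]


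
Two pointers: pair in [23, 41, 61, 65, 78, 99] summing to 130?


lo=0(23)+hi=5(99)=122
lo=1(41)+hi=5(99)=140
lo=1(41)+hi=4(78)=119
lo=2(61)+hi=4(78)=139
lo=2(61)+hi=3(65)=126

No pair found


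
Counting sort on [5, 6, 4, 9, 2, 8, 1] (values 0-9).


Input: [5, 6, 4, 9, 2, 8, 1]
Counts: [0, 1, 1, 0, 1, 1, 1, 0, 1, 1]

Sorted: [1, 2, 4, 5, 6, 8, 9]


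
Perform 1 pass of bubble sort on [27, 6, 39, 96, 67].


Initial: [27, 6, 39, 96, 67]
Pass 1: [6, 27, 39, 67, 96] (2 swaps)

After 1 pass: [6, 27, 39, 67, 96]


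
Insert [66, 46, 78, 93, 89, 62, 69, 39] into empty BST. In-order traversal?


Insert 66: root
Insert 46: L from 66
Insert 78: R from 66
Insert 93: R from 66 -> R from 78
Insert 89: R from 66 -> R from 78 -> L from 93
Insert 62: L from 66 -> R from 46
Insert 69: R from 66 -> L from 78
Insert 39: L from 66 -> L from 46

In-order: [39, 46, 62, 66, 69, 78, 89, 93]


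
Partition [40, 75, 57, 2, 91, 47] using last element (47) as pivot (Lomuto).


Pivot: 47
  40 <= 47: advance i (no swap)
  2 <= 47: swap -> [40, 2, 57, 75, 91, 47]
Place pivot at 2: [40, 2, 47, 75, 91, 57]

Partitioned: [40, 2, 47, 75, 91, 57]


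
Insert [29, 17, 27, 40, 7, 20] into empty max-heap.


Insert 29: [29]
Insert 17: [29, 17]
Insert 27: [29, 17, 27]
Insert 40: [40, 29, 27, 17]
Insert 7: [40, 29, 27, 17, 7]
Insert 20: [40, 29, 27, 17, 7, 20]

Final heap: [40, 29, 27, 17, 7, 20]


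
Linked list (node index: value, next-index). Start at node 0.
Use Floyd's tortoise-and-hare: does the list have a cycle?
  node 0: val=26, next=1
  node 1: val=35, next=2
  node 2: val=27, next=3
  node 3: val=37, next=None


Floyd's tortoise (slow, +1) and hare (fast, +2):
  init: slow=0, fast=0
  step 1: slow=1, fast=2
  step 2: fast 2->3->None, no cycle

Cycle: no


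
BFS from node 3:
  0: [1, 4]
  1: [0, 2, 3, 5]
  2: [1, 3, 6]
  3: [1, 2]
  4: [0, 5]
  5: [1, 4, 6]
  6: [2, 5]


Visit 3, enqueue [1, 2]
Visit 1, enqueue [0, 5]
Visit 2, enqueue [6]
Visit 0, enqueue [4]
Visit 5, enqueue []
Visit 6, enqueue []
Visit 4, enqueue []

BFS order: [3, 1, 2, 0, 5, 6, 4]


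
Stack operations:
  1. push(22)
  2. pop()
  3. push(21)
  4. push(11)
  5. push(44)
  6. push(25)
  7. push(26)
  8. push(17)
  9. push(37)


push(22) -> [22]
pop()->22, []
push(21) -> [21]
push(11) -> [21, 11]
push(44) -> [21, 11, 44]
push(25) -> [21, 11, 44, 25]
push(26) -> [21, 11, 44, 25, 26]
push(17) -> [21, 11, 44, 25, 26, 17]
push(37) -> [21, 11, 44, 25, 26, 17, 37]

Final stack: [21, 11, 44, 25, 26, 17, 37]


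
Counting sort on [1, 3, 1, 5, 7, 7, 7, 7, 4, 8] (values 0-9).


Input: [1, 3, 1, 5, 7, 7, 7, 7, 4, 8]
Counts: [0, 2, 0, 1, 1, 1, 0, 4, 1, 0]

Sorted: [1, 1, 3, 4, 5, 7, 7, 7, 7, 8]


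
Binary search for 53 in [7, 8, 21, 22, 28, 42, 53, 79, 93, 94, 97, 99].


Step 1: lo=0, hi=11, mid=5, val=42
Step 2: lo=6, hi=11, mid=8, val=93
Step 3: lo=6, hi=7, mid=6, val=53

Found at index 6


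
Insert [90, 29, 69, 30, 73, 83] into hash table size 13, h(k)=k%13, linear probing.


Insert 90: h=12 -> slot 12
Insert 29: h=3 -> slot 3
Insert 69: h=4 -> slot 4
Insert 30: h=4, 1 probes -> slot 5
Insert 73: h=8 -> slot 8
Insert 83: h=5, 1 probes -> slot 6

Table: [None, None, None, 29, 69, 30, 83, None, 73, None, None, None, 90]


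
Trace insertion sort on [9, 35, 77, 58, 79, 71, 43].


Initial: [9, 35, 77, 58, 79, 71, 43]
Insert 35: [9, 35, 77, 58, 79, 71, 43]
Insert 77: [9, 35, 77, 58, 79, 71, 43]
Insert 58: [9, 35, 58, 77, 79, 71, 43]
Insert 79: [9, 35, 58, 77, 79, 71, 43]
Insert 71: [9, 35, 58, 71, 77, 79, 43]
Insert 43: [9, 35, 43, 58, 71, 77, 79]

Sorted: [9, 35, 43, 58, 71, 77, 79]


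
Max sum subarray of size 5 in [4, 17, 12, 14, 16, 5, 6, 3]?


[0:5]: 63
[1:6]: 64
[2:7]: 53
[3:8]: 44

Max: 64 at [1:6]


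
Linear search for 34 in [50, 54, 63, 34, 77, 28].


i=0: 50!=34
i=1: 54!=34
i=2: 63!=34
i=3: 34==34 found!

Found at 3, 4 comps


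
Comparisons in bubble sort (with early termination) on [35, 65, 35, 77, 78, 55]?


Algorithm: bubble sort (with early termination)
Input: [35, 65, 35, 77, 78, 55]
Sorted: [35, 35, 55, 65, 77, 78]

14


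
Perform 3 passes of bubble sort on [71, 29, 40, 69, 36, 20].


Initial: [71, 29, 40, 69, 36, 20]
Pass 1: [29, 40, 69, 36, 20, 71] (5 swaps)
Pass 2: [29, 40, 36, 20, 69, 71] (2 swaps)
Pass 3: [29, 36, 20, 40, 69, 71] (2 swaps)

After 3 passes: [29, 36, 20, 40, 69, 71]


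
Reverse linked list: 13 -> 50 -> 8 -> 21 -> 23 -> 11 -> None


Step 1: curr=13, set curr.next=prev(None) | reversed so far: 13
Step 2: curr=50, set curr.next=prev(13) | reversed so far: 50 -> 13
Step 3: curr=8, set curr.next=prev(50) | reversed so far: 8 -> 50 -> 13
Step 4: curr=21, set curr.next=prev(8) | reversed so far: 21 -> 8 -> 50 -> 13
Step 5: curr=23, set curr.next=prev(21) | reversed so far: 23 -> 21 -> 8 -> 50 -> 13
Step 6: curr=11, set curr.next=prev(23) | reversed so far: 11 -> 23 -> 21 -> 8 -> 50 -> 13

11 -> 23 -> 21 -> 8 -> 50 -> 13 -> None


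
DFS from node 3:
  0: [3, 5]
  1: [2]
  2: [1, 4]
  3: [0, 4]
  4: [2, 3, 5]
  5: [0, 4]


Visit 3, push [4, 0]
Visit 0, push [5]
Visit 5, push [4]
Visit 4, push [2]
Visit 2, push [1]
Visit 1, push []

DFS order: [3, 0, 5, 4, 2, 1]
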